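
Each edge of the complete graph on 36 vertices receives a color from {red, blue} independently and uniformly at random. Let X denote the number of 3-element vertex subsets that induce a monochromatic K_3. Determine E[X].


Let X = Σ_S X_S over the C(36, 3) = 7140 subsets S of size 3, where X_S = 1 if the K_3 on S is monochromatic.
For a fixed S, the K_3 on S has C(3, 2) = 3 edges. P[all 3 edges red] = (1/2)^3, and likewise for blue, so P[monochromatic] = 2·(1/2)^3 = 2^{1 − 3} = 1/4.
By linearity: E[X] = C(36, 3) · 2^{1 − 3} = 7140 · 1/4 = 1785.
Numerically: E[X] ≈ 1785.0000.

E[X] = C(36,3)·2^(1−C(3,2)) = 1785 ≈ 1785.0000.


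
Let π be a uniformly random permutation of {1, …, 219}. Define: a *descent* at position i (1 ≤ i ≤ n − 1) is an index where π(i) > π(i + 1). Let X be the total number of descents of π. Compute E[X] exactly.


Write X = Σ X_I over i = 1, …, 218, with X_I the indicator of one descent.
There are 218 indicators.
For each fixed i, the pair (π(i), π(i+1)) is a uniformly random ordered pair of distinct values from {1, …, 219}; by symmetry P[π(i) > π(i+1)] = 1/2.
By linearity: E[X] = 218 · (1/2) = (219 − 1) · (1/2) = 109 ≈ 109.000.

E[X] = 109 = 109.000.


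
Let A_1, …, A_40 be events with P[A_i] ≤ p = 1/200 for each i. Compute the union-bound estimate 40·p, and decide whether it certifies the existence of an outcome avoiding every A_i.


Union bound: P[∪_{i=1}^{40} A_i] ≤ Σ_i P[A_i] ≤ 40·p = 40·(1/200) = 1/5.
Numerically: 1/5 ≈ 0.200000.
Is 1/5 < 1? YES.
Since P[∪ A_i] ≤ 1/5 < 1, the complement has P[∩ A_i^c] ≥ 1 − 1/5 = 4/5 > 0, so some outcome avoids every A_i.

40·p = 1/5 ≈ 0.200000; existence CERTIFIED by the union bound.


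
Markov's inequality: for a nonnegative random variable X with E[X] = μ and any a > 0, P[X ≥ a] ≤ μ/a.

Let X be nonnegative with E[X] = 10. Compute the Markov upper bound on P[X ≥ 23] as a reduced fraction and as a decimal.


μ = E[X] = 10, a = 23.
Markov: P[X ≥ 23] ≤ μ/a = (10)/23 = 10/23.
Numerically: ≈ 0.435.
(Since a = 23 > μ = 10.000, the bound 10/23 is < 1 and informative.)

P[X ≥ 23] ≤ 10/23 ≈ 0.435.


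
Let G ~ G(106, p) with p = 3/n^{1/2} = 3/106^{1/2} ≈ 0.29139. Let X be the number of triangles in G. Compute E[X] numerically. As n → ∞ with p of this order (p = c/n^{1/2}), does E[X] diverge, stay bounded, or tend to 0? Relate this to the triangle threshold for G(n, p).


Number of potential triangles: C(106, 3) = 192920.
Each occurs with probability p³ ≈ (0.29139)³ ≈ 2.4740300e-02.
By linearity: E[X] = C(106, 3)·p³ ≈ 192920 · 2.4740300e-02 ≈ 4772.89873.
Since α = 1/2 < 1, p = c/n^{1/2} ≫ 1/n is above the triangle threshold p ~ 1/n. Asymptotically E[X] ~ (c³/6)·n^{3(1−α)} = (3³/6)·n^{1.5} → ∞; triangles are abundant w.h.p.

E[X] ≈ 4772.89873; in regime p = Θ(1/n^{1/2}) E[X] diverges (above the triangle threshold p ~ 1/n).


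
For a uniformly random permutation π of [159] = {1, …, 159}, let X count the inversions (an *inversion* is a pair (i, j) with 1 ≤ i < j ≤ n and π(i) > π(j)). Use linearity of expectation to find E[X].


Write X = Σ X_I over the C(159, 2) = 12561 pairs i < j, with X_I the indicator of one inversion.
There are 12561 indicators.
For each fixed pair i < j, the values π(i) and π(j) are two distinct elements of {1, …, 159} in uniformly random order; by symmetry P[π(i) > π(j)] = 1/2.
By linearity: E[X] = 12561 · (1/2) = C(159, 2) · (1/2) = 12561/2 = 12561/2 ≈ 6280.5000.

E[X] = 12561/2 = 6280.5000.


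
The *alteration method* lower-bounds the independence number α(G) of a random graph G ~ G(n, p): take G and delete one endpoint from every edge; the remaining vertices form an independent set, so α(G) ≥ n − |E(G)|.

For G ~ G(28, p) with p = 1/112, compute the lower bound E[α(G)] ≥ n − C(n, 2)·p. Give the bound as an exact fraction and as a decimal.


E[|E(G)|] = C(28, 2)·p = 378 · (1/112) = 27/8.
E[α(G)] ≥ n − E[|E(G)|] = 28 − 27/8 = 197/8.
Numerically: ≈ 24.625000.
(This is only a lower bound; the true E[α(G)] may be larger.)

E[α(G)] ≥ 197/8 ≈ 24.625000.


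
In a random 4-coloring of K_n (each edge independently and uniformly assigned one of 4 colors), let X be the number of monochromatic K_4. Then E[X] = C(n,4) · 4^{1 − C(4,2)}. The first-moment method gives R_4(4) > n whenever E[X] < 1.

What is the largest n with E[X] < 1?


We need C(n, 4) · 4^{1 − 6} < 1, i.e. C(n, 4) < 4^{6 − 1} = 1024.
Check values of n near the boundary:
  n = 13: C(13, 4) = 715; 715 < 1024? YES
  n = 14: C(14, 4) = 1001; 1001 < 1024? YES
  n = 15: C(15, 4) = 1365; 1365 < 1024? NO
  n = 16: C(16, 4) = 1820; 1820 < 1024? NO
  n = 17: C(17, 4) = 2380; 2380 < 1024? NO
The largest n with C(n, 4) < 1024 is n = 14 (where E[X] = 1001/1024 ≈ 0.9775). Hence R_4(4) > 14, i.e. R_4(4) ≥ 15.

Largest n = 14; hence R_4(4) > 14.


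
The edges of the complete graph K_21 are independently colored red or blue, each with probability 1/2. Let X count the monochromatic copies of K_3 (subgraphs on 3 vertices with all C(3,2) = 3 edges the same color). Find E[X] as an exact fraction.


Let X = Σ_S X_S over the C(21, 3) = 1330 subsets S of size 3, where X_S = 1 if the K_3 on S is monochromatic.
For a fixed S, the K_3 on S has C(3, 2) = 3 edges. P[all 3 edges red] = (1/2)^3, and likewise for blue, so P[monochromatic] = 2·(1/2)^3 = 2^{1 − 3} = 1/4.
By linearity: E[X] = C(21, 3) · 2^{1 − 3} = 1330 · 1/4 = 665/2.
Numerically: E[X] ≈ 332.50000.

E[X] = C(21,3)·2^(1−C(3,2)) = 665/2 ≈ 332.50000.


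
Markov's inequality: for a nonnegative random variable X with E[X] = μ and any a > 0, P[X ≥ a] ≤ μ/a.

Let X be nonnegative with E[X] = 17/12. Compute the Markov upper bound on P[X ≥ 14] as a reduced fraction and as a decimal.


μ = E[X] = 17/12, a = 14.
Markov: P[X ≥ 14] ≤ μ/a = (17/12)/14 = 17/168.
Numerically: ≈ 0.10119.
(Since a = 14 > μ = 1.41667, the bound 17/168 is < 1 and informative.)

P[X ≥ 14] ≤ 17/168 ≈ 0.10119.


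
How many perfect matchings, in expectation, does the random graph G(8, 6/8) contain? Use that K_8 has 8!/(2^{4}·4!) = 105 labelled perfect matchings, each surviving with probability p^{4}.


K_8 has 8!/(2^{4}·4!) = 105 labelled perfect matchings.
For each such perfect matching H, let X_H = 1 if all 4 edges of H are present in G. Then P[X_H = 1] = p^{4} = (3/4)^{4} = 81/256.
By linearity: E[X] = Σ_H E[X_H] = 105 · p^{4} = 105 · 81/256 = 8505/256.
Numerically: E[X] ≈ 33.223.

E[X] = 105 · (3/4)^{4} = 8505/256 ≈ 33.223.


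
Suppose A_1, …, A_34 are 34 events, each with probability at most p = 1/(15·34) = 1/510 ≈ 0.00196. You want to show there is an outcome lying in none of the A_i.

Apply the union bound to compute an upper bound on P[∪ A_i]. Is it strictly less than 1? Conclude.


Union bound: P[∪_{i=1}^{34} A_i] ≤ Σ_i P[A_i] ≤ 34·p = 34·(1/510) = 1/15.
Numerically: 1/15 ≈ 0.06667.
Is 1/15 < 1? YES.
Since P[∪ A_i] ≤ 1/15 < 1, the complement has P[∩ A_i^c] ≥ 1 − 1/15 = 14/15 > 0, so some outcome avoids every A_i.

34·p = 1/15 ≈ 0.06667; existence CERTIFIED by the union bound.


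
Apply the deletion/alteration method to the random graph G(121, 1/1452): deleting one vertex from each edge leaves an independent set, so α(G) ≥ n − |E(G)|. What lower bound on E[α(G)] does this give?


E[|E(G)|] = C(121, 2)·p = 7260 · (1/1452) = 5.
E[α(G)] ≥ n − E[|E(G)|] = 121 − 5 = 116.
Numerically: ≈ 116.00000.
(This is only a lower bound; the true E[α(G)] may be larger.)

E[α(G)] ≥ 116 ≈ 116.00000.


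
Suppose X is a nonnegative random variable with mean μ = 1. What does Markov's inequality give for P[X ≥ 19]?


μ = E[X] = 1, a = 19.
Markov: P[X ≥ 19] ≤ μ/a = (1)/19 = 1/19.
Numerically: ≈ 0.0526.
(Since a = 19 > μ = 1.0000, the bound 1/19 is < 1 and informative.)

P[X ≥ 19] ≤ 1/19 ≈ 0.0526.


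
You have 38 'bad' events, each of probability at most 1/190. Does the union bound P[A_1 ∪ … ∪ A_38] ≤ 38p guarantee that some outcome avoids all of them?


Union bound: P[∪_{i=1}^{38} A_i] ≤ Σ_i P[A_i] ≤ 38·p = 38·(1/190) = 1/5.
Numerically: 1/5 ≈ 0.200.
Is 1/5 < 1? YES.
Since P[∪ A_i] ≤ 1/5 < 1, the complement has P[∩ A_i^c] ≥ 1 − 1/5 = 4/5 > 0, so some outcome avoids every A_i.

38·p = 1/5 ≈ 0.200; existence CERTIFIED by the union bound.


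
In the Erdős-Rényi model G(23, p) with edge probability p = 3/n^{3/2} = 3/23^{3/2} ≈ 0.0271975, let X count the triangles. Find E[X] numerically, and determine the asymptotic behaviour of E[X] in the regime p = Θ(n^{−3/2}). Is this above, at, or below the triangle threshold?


Number of potential triangles: C(23, 3) = 1771.
Each occurs with probability p³ ≈ (0.0271975)³ ≈ 2.01181713e-05.
By linearity: E[X] = C(23, 3)·p³ ≈ 1771 · 2.01181713e-05 ≈ 0.035629.
Since α = 3/2 > 1, p = c/n^{3/2} = o(1/n) is below the triangle threshold p ~ 1/n. Asymptotically E[X] ~ (c³/6)·n^{3(1−α)} = (3³/6)·n^{-1.5} → 0, so by Markov's inequality G has no triangles w.h.p.

E[X] ≈ 0.035629; in regime p = Θ(1/n^{3/2}) E[X] tends to 0 (below the triangle threshold p ~ 1/n).


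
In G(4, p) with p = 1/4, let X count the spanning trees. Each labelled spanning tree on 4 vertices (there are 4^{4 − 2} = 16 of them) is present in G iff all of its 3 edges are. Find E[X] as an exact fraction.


K_4 has 4^{4 − 2} = 16 labelled spanning trees.
For each such spanning tree H, let X_H = 1 if all 3 edges of H are present in G. Then P[X_H = 1] = p^{3} = (1/4)^{3} = 1/64.
Summing the indicators: E[X] = Σ_H E[X_H] = 16 · p^{3} = 16 · 1/64 = 1/4.
Numerically: E[X] ≈ 0.25.

E[X] = 16 · (1/4)^{3} = 1/4 ≈ 0.25.


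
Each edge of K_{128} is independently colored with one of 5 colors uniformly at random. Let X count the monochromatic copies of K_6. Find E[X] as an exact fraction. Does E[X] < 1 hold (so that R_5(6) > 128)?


E[X] = C(128, 6) · 5^{1 − 15} = 5423611200 · 5^{−14} = 5423611200/6103515625.
As a reduced fraction: E[X] = 216944448/244140625 ≈ 0.8886.
Is E[X] < 1? YES.
Since E[X] < 1, there exists a 5-coloring of K_{128} with no monochromatic K_6; hence R_5(6) > 128.

E[X] = 216944448/244140625 ≈ 0.8886; E[X] < 1, so R_5(6) > 128.


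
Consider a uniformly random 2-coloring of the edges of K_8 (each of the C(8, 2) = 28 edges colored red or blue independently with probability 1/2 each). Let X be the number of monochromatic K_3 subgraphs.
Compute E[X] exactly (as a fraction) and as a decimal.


Let X = Σ_S X_S over the C(8, 3) = 56 subsets S of size 3, where X_S = 1 if the K_3 on S is monochromatic.
For a fixed S, the K_3 on S has C(3, 2) = 3 edges. P[all 3 edges red] = (1/2)^3, and likewise for blue, so P[monochromatic] = 2·(1/2)^3 = 2^{1 − 3} = 1/4.
By linearity of expectation: E[X] = C(8, 3) · 2^{1 − 3} = 56 · 1/4 = 14.
Numerically: E[X] ≈ 14.000000.

E[X] = C(8,3)·2^(1−C(3,2)) = 14 ≈ 14.000000.


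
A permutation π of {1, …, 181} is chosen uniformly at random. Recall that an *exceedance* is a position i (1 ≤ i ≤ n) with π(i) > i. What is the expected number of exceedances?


Write X = Σ_{i=1}^{181} X_i, where X_i = 1_{π(i) > i}.
For each fixed i, π(i) is uniform over {1, …, 181} (marginal of a uniform permutation), so P[π(i) > i] = (n − i)/n. Summing: Σ_{i=1}^{181} (n − i)/n = (0 + 1 + … + 180)/181 = 181(181 − 1)/(2·181) = (181 − 1)/2.
Hence E[X] = Σ_{i=1}^{181} (181 − i)/181 = 90 ≈ 90.000.

E[X] = 90 = 90.000.


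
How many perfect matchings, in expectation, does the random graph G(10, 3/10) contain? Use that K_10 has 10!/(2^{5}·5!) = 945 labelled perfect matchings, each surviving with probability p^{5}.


K_10 has 10!/(2^{5}·5!) = 945 labelled perfect matchings.
For each such perfect matching H, let X_H = 1 if all 5 edges of H are present in G. Then P[X_H = 1] = p^{5} = (3/10)^{5} = 243/100000.
By linearity: E[X] = Σ_H E[X_H] = 945 · p^{5} = 945 · 243/100000 = 45927/20000.
Numerically: E[X] ≈ 2.296.

E[X] = 945 · (3/10)^{5} = 45927/20000 ≈ 2.296.


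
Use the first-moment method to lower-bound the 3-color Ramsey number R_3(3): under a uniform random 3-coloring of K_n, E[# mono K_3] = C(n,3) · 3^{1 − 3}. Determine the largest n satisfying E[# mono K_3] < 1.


We need C(n, 3) · 3^{1 − 3} < 1, i.e. C(n, 3) < 3^{3 − 1} = 9.
Check values of n near the boundary:
  n = 3: C(3, 3) = 1; 1 < 9? YES
  n = 4: C(4, 3) = 4; 4 < 9? YES
  n = 5: C(5, 3) = 10; 10 < 9? NO
The largest n with C(n, 3) < 9 is n = 4 (where E[X] = 4/9 ≈ 0.444444). Hence R_3(3) > 4, i.e. R_3(3) ≥ 5.

Largest n = 4; hence R_3(3) > 4.


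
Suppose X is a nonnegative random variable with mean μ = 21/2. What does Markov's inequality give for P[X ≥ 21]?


μ = E[X] = 21/2, a = 21.
Markov: P[X ≥ 21] ≤ μ/a = (21/2)/21 = 1/2.
Numerically: ≈ 0.50000.
(Since a = 21 > μ = 10.50000, the bound 1/2 is < 1 and informative.)

P[X ≥ 21] ≤ 1/2 ≈ 0.50000.


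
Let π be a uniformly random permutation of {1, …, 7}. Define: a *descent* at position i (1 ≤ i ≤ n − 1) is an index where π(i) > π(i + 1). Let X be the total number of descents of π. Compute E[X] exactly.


Write X = Σ X_I over i = 1, …, 6, with X_I the indicator of one descent.
There are 6 indicators.
For each fixed i, the pair (π(i), π(i+1)) is a uniformly random ordered pair of distinct values from {1, …, 7}; by symmetry P[π(i) > π(i+1)] = 1/2.
By linearity: E[X] = 6 · (1/2) = (7 − 1) · (1/2) = 3 ≈ 3.0000.

E[X] = 3 = 3.0000.


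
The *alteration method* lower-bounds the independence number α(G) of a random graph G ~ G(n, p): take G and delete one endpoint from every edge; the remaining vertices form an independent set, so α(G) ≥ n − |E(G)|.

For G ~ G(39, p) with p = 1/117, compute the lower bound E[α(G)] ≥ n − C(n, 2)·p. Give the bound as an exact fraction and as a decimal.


E[|E(G)|] = C(39, 2)·p = 741 · (1/117) = 19/3.
E[α(G)] ≥ n − E[|E(G)|] = 39 − 19/3 = 98/3.
Numerically: ≈ 32.66667.
(This is only a lower bound; the true E[α(G)] may be larger.)

E[α(G)] ≥ 98/3 ≈ 32.66667.


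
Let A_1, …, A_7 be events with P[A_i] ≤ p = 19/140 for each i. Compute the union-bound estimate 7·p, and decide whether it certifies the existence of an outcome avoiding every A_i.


Union bound: P[∪_{i=1}^{7} A_i] ≤ Σ_i P[A_i] ≤ 7·p = 7·(19/140) = 19/20.
Numerically: 19/20 ≈ 0.9500000.
Is 19/20 < 1? YES.
Since P[∪ A_i] ≤ 19/20 < 1, the complement has P[∩ A_i^c] ≥ 1 − 19/20 = 1/20 > 0, so some outcome avoids every A_i.

7·p = 19/20 ≈ 0.9500000; existence CERTIFIED by the union bound.


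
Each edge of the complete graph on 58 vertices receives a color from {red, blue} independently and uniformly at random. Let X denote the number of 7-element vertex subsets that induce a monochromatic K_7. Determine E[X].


Let X = Σ_S X_S over the C(58, 7) = 300674088 subsets S of size 7, where X_S = 1 if the K_7 on S is monochromatic.
For a fixed S, the K_7 on S has C(7, 2) = 21 edges. P[all 21 edges red] = (1/2)^21, and likewise for blue, so P[monochromatic] = 2·(1/2)^21 = 2^{1 − 21} = 1/1048576.
Summing: E[X] = C(58, 7) · 2^{1 − 21} = 300674088 · 1/1048576 = 37584261/131072.
Numerically: E[X] ≈ 286.74516.

E[X] = C(58,7)·2^(1−C(7,2)) = 37584261/131072 ≈ 286.74516.


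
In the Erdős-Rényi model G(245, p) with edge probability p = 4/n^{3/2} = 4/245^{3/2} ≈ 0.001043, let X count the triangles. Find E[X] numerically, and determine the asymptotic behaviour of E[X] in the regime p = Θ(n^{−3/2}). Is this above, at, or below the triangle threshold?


Number of potential triangles: C(245, 3) = 2421090.
Each occurs with probability p³ ≈ (0.001043)³ ≈ 1.134835e-09.
By linearity: E[X] = C(245, 3)·p³ ≈ 2421090 · 1.134835e-09 ≈ 0.0027.
Since α = 3/2 > 1, p = c/n^{3/2} = o(1/n) is below the triangle threshold p ~ 1/n. Asymptotically E[X] ~ (c³/6)·n^{3(1−α)} = (4³/6)·n^{-1.5} → 0, so by Markov's inequality G has no triangles w.h.p.

E[X] ≈ 0.0027; in regime p = Θ(1/n^{3/2}) E[X] tends to 0 (below the triangle threshold p ~ 1/n).


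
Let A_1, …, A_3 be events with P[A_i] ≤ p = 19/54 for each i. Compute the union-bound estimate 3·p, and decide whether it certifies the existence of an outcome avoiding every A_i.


Union bound: P[∪_{i=1}^{3} A_i] ≤ Σ_i P[A_i] ≤ 3·p = 3·(19/54) = 19/18.
Numerically: 19/18 ≈ 1.0556.
Is 19/18 < 1? NO.
Since the bound 19/18 is ≥ 1, the union bound is uninformative here; it does NOT by itself certify existence.

3·p = 19/18 ≈ 1.0556; existence NOT certified by the union bound.


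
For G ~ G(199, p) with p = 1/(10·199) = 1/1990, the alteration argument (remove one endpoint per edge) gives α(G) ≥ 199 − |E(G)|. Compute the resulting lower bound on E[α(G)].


E[|E(G)|] = C(199, 2)·p = 19701 · (1/1990) = 99/10.
E[α(G)] ≥ n − E[|E(G)|] = 199 − 99/10 = 1891/10.
Numerically: ≈ 189.10000.
(This is only a lower bound; the true E[α(G)] may be larger.)

E[α(G)] ≥ 1891/10 ≈ 189.10000.


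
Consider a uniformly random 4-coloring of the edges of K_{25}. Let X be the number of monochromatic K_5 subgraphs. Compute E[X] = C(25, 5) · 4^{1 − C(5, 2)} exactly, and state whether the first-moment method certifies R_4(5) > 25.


E[X] = C(25, 5) · 4^{1 − 10} = 53130 · 4^{−9} = 53130/262144.
As a reduced fraction: E[X] = 26565/131072 ≈ 0.203.
Is E[X] < 1? YES.
Since E[X] < 1, there exists a 4-coloring of K_{25} with no monochromatic K_5; hence R_4(5) > 25.

E[X] = 26565/131072 ≈ 0.203; E[X] < 1, so R_4(5) > 25.


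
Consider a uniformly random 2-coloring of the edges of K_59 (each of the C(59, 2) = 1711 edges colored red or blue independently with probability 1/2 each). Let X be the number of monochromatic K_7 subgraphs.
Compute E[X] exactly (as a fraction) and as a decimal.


Let X = Σ_S X_S over the C(59, 7) = 341149446 subsets S of size 7, where X_S = 1 if the K_7 on S is monochromatic.
For a fixed S, the K_7 on S has C(7, 2) = 21 edges. P[all 21 edges red] = (1/2)^21, and likewise for blue, so P[monochromatic] = 2·(1/2)^21 = 2^{1 − 21} = 1/1048576.
By linearity of expectation: E[X] = C(59, 7) · 2^{1 − 21} = 341149446 · 1/1048576 = 170574723/524288.
Numerically: E[X] ≈ 325.34546.

E[X] = C(59,7)·2^(1−C(7,2)) = 170574723/524288 ≈ 325.34546.


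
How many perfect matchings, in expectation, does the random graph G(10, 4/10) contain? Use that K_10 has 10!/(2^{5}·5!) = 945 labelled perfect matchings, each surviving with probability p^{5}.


K_10 has 10!/(2^{5}·5!) = 945 labelled perfect matchings.
For each such perfect matching H, let X_H = 1 if all 5 edges of H are present in G. Then P[X_H = 1] = p^{5} = (2/5)^{5} = 32/3125.
Summing the indicators: E[X] = Σ_H E[X_H] = 945 · p^{5} = 945 · 32/3125 = 6048/625.
Numerically: E[X] ≈ 9.6768.

E[X] = 945 · (2/5)^{5} = 6048/625 ≈ 9.6768.


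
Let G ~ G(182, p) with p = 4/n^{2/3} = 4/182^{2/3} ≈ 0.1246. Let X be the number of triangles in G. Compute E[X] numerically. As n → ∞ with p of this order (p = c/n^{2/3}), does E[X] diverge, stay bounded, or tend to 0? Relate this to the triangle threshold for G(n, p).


Number of potential triangles: C(182, 3) = 988260.
Each occurs with probability p³ ≈ (0.1246)³ ≈ 1.932134e-03.
By linearity: E[X] = C(182, 3)·p³ ≈ 988260 · 1.932134e-03 ≈ 1909.4505.
Since α = 2/3 < 1, p = c/n^{2/3} ≫ 1/n is above the triangle threshold p ~ 1/n. Asymptotically E[X] ~ (c³/6)·n^{3(1−α)} = (4³/6)·n^{1} → ∞; triangles are abundant w.h.p.

E[X] ≈ 1909.4505; in regime p = Θ(1/n^{2/3}) E[X] diverges (above the triangle threshold p ~ 1/n).


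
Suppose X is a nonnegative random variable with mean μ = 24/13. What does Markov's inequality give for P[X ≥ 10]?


μ = E[X] = 24/13, a = 10.
Markov: P[X ≥ 10] ≤ μ/a = (24/13)/10 = 12/65.
Numerically: ≈ 0.185.
(Since a = 10 > μ = 1.846, the bound 12/65 is < 1 and informative.)

P[X ≥ 10] ≤ 12/65 ≈ 0.185.


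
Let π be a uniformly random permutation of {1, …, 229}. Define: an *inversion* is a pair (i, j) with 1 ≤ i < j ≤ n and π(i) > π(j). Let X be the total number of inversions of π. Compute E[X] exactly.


Write X = Σ X_I over the C(229, 2) = 26106 pairs i < j, with X_I the indicator of one inversion.
There are 26106 indicators.
For each fixed pair i < j, the values π(i) and π(j) are two distinct elements of {1, …, 229} in uniformly random order; by symmetry P[π(i) > π(j)] = 1/2.
By linearity: E[X] = 26106 · (1/2) = C(229, 2) · (1/2) = 26106/2 = 13053 ≈ 13053.00000.

E[X] = 13053 = 13053.00000.


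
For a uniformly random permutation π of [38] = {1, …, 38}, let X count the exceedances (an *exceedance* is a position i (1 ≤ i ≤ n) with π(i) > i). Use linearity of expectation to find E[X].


Write X = Σ_{i=1}^{38} X_i, where X_i = 1_{π(i) > i}.
For each fixed i, π(i) is uniform over {1, …, 38} (marginal of a uniform permutation), so P[π(i) > i] = (n − i)/n. Summing: Σ_{i=1}^{38} (n − i)/n = (0 + 1 + … + 37)/38 = 38(38 − 1)/(2·38) = (38 − 1)/2.
Hence E[X] = Σ_{i=1}^{38} (38 − i)/38 = 37/2 ≈ 18.50000.

E[X] = 37/2 = 18.50000.


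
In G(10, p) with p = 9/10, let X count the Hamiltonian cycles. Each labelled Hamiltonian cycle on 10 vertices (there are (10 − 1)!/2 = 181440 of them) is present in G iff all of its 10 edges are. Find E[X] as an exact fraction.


K_10 has (10 − 1)!/2 = 181440 labelled Hamiltonian cycles.
For each such Hamiltonian cycle H, let X_H = 1 if all 10 edges of H are present in G. Then P[X_H = 1] = p^{10} = (9/10)^{10} = 3486784401/10000000000.
Summing the indicators: E[X] = Σ_H E[X_H] = 181440 · p^{10} = 181440 · 3486784401/10000000000 = 1977006755367/31250000.
Numerically: E[X] ≈ 6.326e+04.

E[X] = 181440 · (9/10)^{10} = 1977006755367/31250000 ≈ 6.326e+04.


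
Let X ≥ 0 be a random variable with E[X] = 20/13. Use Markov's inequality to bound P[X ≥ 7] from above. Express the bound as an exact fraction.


μ = E[X] = 20/13, a = 7.
Markov: P[X ≥ 7] ≤ μ/a = (20/13)/7 = 20/91.
Numerically: ≈ 0.2198.
(Since a = 7 > μ = 1.5385, the bound 20/91 is < 1 and informative.)

P[X ≥ 7] ≤ 20/91 ≈ 0.2198.


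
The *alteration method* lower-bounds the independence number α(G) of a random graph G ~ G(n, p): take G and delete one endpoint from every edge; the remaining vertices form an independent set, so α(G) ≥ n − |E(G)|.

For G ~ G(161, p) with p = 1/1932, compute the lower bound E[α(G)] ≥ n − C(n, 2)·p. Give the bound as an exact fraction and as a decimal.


E[|E(G)|] = C(161, 2)·p = 12880 · (1/1932) = 20/3.
E[α(G)] ≥ n − E[|E(G)|] = 161 − 20/3 = 463/3.
Numerically: ≈ 154.333333.
(This is only a lower bound; the true E[α(G)] may be larger.)

E[α(G)] ≥ 463/3 ≈ 154.333333.


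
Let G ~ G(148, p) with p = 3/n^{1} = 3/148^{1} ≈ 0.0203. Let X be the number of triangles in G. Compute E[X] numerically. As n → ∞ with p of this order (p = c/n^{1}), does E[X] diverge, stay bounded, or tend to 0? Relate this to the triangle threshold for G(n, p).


Number of potential triangles: C(148, 3) = 529396.
Each occurs with probability p³ ≈ (0.0203)³ ≈ 8.32873e-06.
By linearity: E[X] = C(148, 3)·p³ ≈ 529396 · 8.32873e-06 ≈ 4.409.
Here α = 1, so p = 3/n is exactly at the triangle threshold p ~ 1/n. Asymptotically E[X] → c³/6 = 3³/6 = 9/2 ≈ 4.500, a bounded constant. In this regime the triangle count is asymptotically Poisson(c³/6).

E[X] ≈ 4.409; in regime p = Θ(1/n^{1}) E[X] stays bounded (at the triangle threshold p ~ 1/n).


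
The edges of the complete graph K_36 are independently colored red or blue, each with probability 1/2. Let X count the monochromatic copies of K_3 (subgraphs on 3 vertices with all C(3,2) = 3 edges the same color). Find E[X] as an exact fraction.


Let X = Σ_S X_S over the C(36, 3) = 7140 subsets S of size 3, where X_S = 1 if the K_3 on S is monochromatic.
For a fixed S, the K_3 on S has C(3, 2) = 3 edges. P[all 3 edges red] = (1/2)^3, and likewise for blue, so P[monochromatic] = 2·(1/2)^3 = 2^{1 − 3} = 1/4.
Summing: E[X] = C(36, 3) · 2^{1 − 3} = 7140 · 1/4 = 1785.
Numerically: E[X] ≈ 1785.0000.

E[X] = C(36,3)·2^(1−C(3,2)) = 1785 ≈ 1785.0000.


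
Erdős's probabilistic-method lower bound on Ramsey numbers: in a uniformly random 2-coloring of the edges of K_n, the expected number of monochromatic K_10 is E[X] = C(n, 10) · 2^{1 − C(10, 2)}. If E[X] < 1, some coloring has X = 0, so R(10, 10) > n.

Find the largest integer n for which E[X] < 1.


We need C(n, 10) · 2^{1 − 45} < 1, i.e. C(n, 10) < 2^{45 − 1} = 17592186044416.
Check values of n near the boundary:
  n = 98: C(98, 10) = 14005614014756; 14005614014756 < 17592186044416? YES
  n = 99: C(99, 10) = 15579278510796; 15579278510796 < 17592186044416? YES
  n = 100: C(100, 10) = 17310309456440; 17310309456440 < 17592186044416? YES
  n = 101: C(101, 10) = 19212541264840; 19212541264840 < 17592186044416? NO
  n = 102: C(102, 10) = 21300860967540; 21300860967540 < 17592186044416? NO
  n = 103: C(103, 10) = 23591276125340; 23591276125340 < 17592186044416? NO
The largest n with C(n, 10) < 17592186044416 is n = 100 (where E[X] = 2163788682055/2199023255552 ≈ 0.9840). Hence R(10, 10) > 100, i.e. R(10, 10) ≥ 101.

Largest n = 100; hence R(10, 10) > 100.


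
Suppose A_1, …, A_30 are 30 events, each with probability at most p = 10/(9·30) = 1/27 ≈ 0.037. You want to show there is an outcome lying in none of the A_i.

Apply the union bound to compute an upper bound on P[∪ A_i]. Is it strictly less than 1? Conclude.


Union bound: P[∪_{i=1}^{30} A_i] ≤ Σ_i P[A_i] ≤ 30·p = 30·(1/27) = 10/9.
Numerically: 10/9 ≈ 1.111.
Is 10/9 < 1? NO.
Since the bound 10/9 is ≥ 1, the union bound is uninformative here; it does NOT by itself certify existence.

30·p = 10/9 ≈ 1.111; existence NOT certified by the union bound.


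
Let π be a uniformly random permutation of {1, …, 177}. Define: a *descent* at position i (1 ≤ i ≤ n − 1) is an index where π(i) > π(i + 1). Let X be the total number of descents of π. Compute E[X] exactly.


Write X = Σ X_I over i = 1, …, 176, with X_I the indicator of one descent.
There are 176 indicators.
For each fixed i, the pair (π(i), π(i+1)) is a uniformly random ordered pair of distinct values from {1, …, 177}; by symmetry P[π(i) > π(i+1)] = 1/2.
By linearity: E[X] = 176 · (1/2) = (177 − 1) · (1/2) = 88 ≈ 88.000.

E[X] = 88 = 88.000.


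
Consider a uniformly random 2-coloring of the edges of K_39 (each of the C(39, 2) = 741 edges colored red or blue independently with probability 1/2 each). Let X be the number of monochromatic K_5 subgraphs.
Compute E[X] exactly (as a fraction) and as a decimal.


Let X = Σ_S X_S over the C(39, 5) = 575757 subsets S of size 5, where X_S = 1 if the K_5 on S is monochromatic.
For a fixed S, the K_5 on S has C(5, 2) = 10 edges. P[all 10 edges red] = (1/2)^10, and likewise for blue, so P[monochromatic] = 2·(1/2)^10 = 2^{1 − 10} = 1/512.
By linearity of expectation: E[X] = C(39, 5) · 2^{1 − 10} = 575757 · 1/512 = 575757/512.
Numerically: E[X] ≈ 1124.52539.

E[X] = C(39,5)·2^(1−C(5,2)) = 575757/512 ≈ 1124.52539.


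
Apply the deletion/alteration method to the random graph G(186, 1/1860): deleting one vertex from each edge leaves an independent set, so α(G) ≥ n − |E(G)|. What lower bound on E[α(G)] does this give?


E[|E(G)|] = C(186, 2)·p = 17205 · (1/1860) = 37/4.
E[α(G)] ≥ n − E[|E(G)|] = 186 − 37/4 = 707/4.
Numerically: ≈ 176.750.
(This is only a lower bound; the true E[α(G)] may be larger.)

E[α(G)] ≥ 707/4 ≈ 176.750.


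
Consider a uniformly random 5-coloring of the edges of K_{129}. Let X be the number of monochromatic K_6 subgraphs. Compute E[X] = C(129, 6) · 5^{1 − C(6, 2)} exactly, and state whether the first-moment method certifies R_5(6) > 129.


E[X] = C(129, 6) · 5^{1 − 15} = 5688177600 · 5^{−14} = 5688177600/6103515625.
As a reduced fraction: E[X] = 227527104/244140625 ≈ 0.932.
Is E[X] < 1? YES.
Since E[X] < 1, there exists a 5-coloring of K_{129} with no monochromatic K_6; hence R_5(6) > 129.

E[X] = 227527104/244140625 ≈ 0.932; E[X] < 1, so R_5(6) > 129.


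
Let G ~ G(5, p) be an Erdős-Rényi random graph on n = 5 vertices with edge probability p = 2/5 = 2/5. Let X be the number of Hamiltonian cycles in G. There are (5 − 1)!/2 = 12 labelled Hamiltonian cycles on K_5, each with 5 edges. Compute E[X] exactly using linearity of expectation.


K_5 has (5 − 1)!/2 = 12 labelled Hamiltonian cycles.
For each such Hamiltonian cycle H, let X_H = 1 if all 5 edges of H are present in G. Then P[X_H = 1] = p^{5} = (2/5)^{5} = 32/3125.
Summing the indicators: E[X] = Σ_H E[X_H] = 12 · p^{5} = 12 · 32/3125 = 384/3125.
Numerically: E[X] ≈ 0.12288.

E[X] = 12 · (2/5)^{5} = 384/3125 ≈ 0.12288.


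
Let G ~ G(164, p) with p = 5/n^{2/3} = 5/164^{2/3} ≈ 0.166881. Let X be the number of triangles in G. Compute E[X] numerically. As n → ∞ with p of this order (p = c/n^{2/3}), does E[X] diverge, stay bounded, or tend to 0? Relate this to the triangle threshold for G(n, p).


Number of potential triangles: C(164, 3) = 721764.
Each occurs with probability p³ ≈ (0.166881)³ ≈ 4.64753123e-03.
By linearity: E[X] = C(164, 3)·p³ ≈ 721764 · 4.64753123e-03 ≈ 3354.420732.
Since α = 2/3 < 1, p = c/n^{2/3} ≫ 1/n is above the triangle threshold p ~ 1/n. Asymptotically E[X] ~ (c³/6)·n^{3(1−α)} = (5³/6)·n^{1} → ∞; triangles are abundant w.h.p.

E[X] ≈ 3354.420732; in regime p = Θ(1/n^{2/3}) E[X] diverges (above the triangle threshold p ~ 1/n).


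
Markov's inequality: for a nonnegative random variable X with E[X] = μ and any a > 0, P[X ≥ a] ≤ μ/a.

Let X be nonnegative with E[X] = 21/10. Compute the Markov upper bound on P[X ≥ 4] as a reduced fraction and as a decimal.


μ = E[X] = 21/10, a = 4.
Markov: P[X ≥ 4] ≤ μ/a = (21/10)/4 = 21/40.
Numerically: ≈ 0.525000.
(Since a = 4 > μ = 2.100000, the bound 21/40 is < 1 and informative.)

P[X ≥ 4] ≤ 21/40 ≈ 0.525000.


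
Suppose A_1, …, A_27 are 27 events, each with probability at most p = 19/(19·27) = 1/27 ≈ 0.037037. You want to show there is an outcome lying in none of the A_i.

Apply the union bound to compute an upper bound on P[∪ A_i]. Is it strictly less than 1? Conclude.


Union bound: P[∪_{i=1}^{27} A_i] ≤ Σ_i P[A_i] ≤ 27·p = 27·(1/27) = 1.
Numerically: 1 ≈ 1.000000.
Is 1 < 1? NO.
Since the bound 1 is ≥ 1, the union bound is uninformative here; it does NOT by itself certify existence.

27·p = 1 ≈ 1.000000; existence NOT certified by the union bound.


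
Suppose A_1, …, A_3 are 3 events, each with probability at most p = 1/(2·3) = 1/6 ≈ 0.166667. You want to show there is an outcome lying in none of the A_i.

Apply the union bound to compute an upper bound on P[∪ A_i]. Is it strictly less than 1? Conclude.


Union bound: P[∪_{i=1}^{3} A_i] ≤ Σ_i P[A_i] ≤ 3·p = 3·(1/6) = 1/2.
Numerically: 1/2 ≈ 0.500000.
Is 1/2 < 1? YES.
Since P[∪ A_i] ≤ 1/2 < 1, the complement has P[∩ A_i^c] ≥ 1 − 1/2 = 1/2 > 0, so some outcome avoids every A_i.

3·p = 1/2 ≈ 0.500000; existence CERTIFIED by the union bound.


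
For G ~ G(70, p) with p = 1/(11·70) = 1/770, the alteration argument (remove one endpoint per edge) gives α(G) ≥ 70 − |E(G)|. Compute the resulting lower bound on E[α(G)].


E[|E(G)|] = C(70, 2)·p = 2415 · (1/770) = 69/22.
E[α(G)] ≥ n − E[|E(G)|] = 70 − 69/22 = 1471/22.
Numerically: ≈ 66.863636.
(This is only a lower bound; the true E[α(G)] may be larger.)

E[α(G)] ≥ 1471/22 ≈ 66.863636.


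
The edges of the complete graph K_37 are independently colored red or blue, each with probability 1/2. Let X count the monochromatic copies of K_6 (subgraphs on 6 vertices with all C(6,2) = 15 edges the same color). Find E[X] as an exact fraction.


Let X = Σ_S X_S over the C(37, 6) = 2324784 subsets S of size 6, where X_S = 1 if the K_6 on S is monochromatic.
For a fixed S, the K_6 on S has C(6, 2) = 15 edges. P[all 15 edges red] = (1/2)^15, and likewise for blue, so P[monochromatic] = 2·(1/2)^15 = 2^{1 − 15} = 1/16384.
By linearity: E[X] = C(37, 6) · 2^{1 − 15} = 2324784 · 1/16384 = 145299/1024.
Numerically: E[X] ≈ 141.89355.

E[X] = C(37,6)·2^(1−C(6,2)) = 145299/1024 ≈ 141.89355.


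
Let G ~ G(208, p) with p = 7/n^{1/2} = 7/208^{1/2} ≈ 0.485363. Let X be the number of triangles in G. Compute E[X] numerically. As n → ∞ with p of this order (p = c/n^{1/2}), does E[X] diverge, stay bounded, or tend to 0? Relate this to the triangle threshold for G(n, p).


Number of potential triangles: C(208, 3) = 1478256.
Each occurs with probability p³ ≈ (0.485363)³ ≈ 1.14340245e-01.
By linearity: E[X] = C(208, 3)·p³ ≈ 1478256 · 1.14340245e-01 ≈ 169024.152880.
Since α = 1/2 < 1, p = c/n^{1/2} ≫ 1/n is above the triangle threshold p ~ 1/n. Asymptotically E[X] ~ (c³/6)·n^{3(1−α)} = (7³/6)·n^{1.5} → ∞; triangles are abundant w.h.p.

E[X] ≈ 169024.152880; in regime p = Θ(1/n^{1/2}) E[X] diverges (above the triangle threshold p ~ 1/n).


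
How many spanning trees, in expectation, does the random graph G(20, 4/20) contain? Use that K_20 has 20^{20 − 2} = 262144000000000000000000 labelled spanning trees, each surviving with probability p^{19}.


K_20 has 20^{20 − 2} = 262144000000000000000000 labelled spanning trees.
For each such spanning tree H, let X_H = 1 if all 19 edges of H are present in G. Then P[X_H = 1] = p^{19} = (1/5)^{19} = 1/19073486328125.
By linearity of expectation: E[X] = Σ_H E[X_H] = 262144000000000000000000 · p^{19} = 262144000000000000000000 · 1/19073486328125 = 68719476736/5.
Numerically: E[X] ≈ 1.37439e+10.

E[X] = 262144000000000000000000 · (1/5)^{19} = 68719476736/5 ≈ 1.37439e+10.


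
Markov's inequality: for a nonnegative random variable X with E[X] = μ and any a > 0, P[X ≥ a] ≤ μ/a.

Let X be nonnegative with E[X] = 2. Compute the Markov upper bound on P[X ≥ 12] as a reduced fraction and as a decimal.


μ = E[X] = 2, a = 12.
Markov: P[X ≥ 12] ≤ μ/a = (2)/12 = 1/6.
Numerically: ≈ 0.16667.
(Since a = 12 > μ = 2.00000, the bound 1/6 is < 1 and informative.)

P[X ≥ 12] ≤ 1/6 ≈ 0.16667.


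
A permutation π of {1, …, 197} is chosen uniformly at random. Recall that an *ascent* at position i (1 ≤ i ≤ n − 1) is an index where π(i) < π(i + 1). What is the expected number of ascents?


Write X = Σ X_I over i = 1, …, 196, with X_I the indicator of one ascent.
There are 196 indicators.
For each fixed i, the pair (π(i), π(i+1)) is a uniformly random ordered pair of distinct values from {1, …, 197}; by symmetry P[π(i) < π(i+1)] = 1/2.
By linearity: E[X] = 196 · (1/2) = (197 − 1) · (1/2) = 98 ≈ 98.000000.

E[X] = 98 = 98.000000.


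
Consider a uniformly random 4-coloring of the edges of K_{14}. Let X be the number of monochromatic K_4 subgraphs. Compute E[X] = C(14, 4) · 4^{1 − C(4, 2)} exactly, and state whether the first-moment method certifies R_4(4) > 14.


E[X] = C(14, 4) · 4^{1 − 6} = 1001 · 4^{−5} = 1001/1024.
As a reduced fraction: E[X] = 1001/1024 ≈ 0.9775.
Is E[X] < 1? YES.
Since E[X] < 1, there exists a 4-coloring of K_{14} with no monochromatic K_4; hence R_4(4) > 14.

E[X] = 1001/1024 ≈ 0.9775; E[X] < 1, so R_4(4) > 14.


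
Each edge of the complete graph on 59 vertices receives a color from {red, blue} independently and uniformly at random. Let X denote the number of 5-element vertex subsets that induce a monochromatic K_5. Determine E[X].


Let X = Σ_S X_S over the C(59, 5) = 5006386 subsets S of size 5, where X_S = 1 if the K_5 on S is monochromatic.
For a fixed S, the K_5 on S has C(5, 2) = 10 edges. P[all 10 edges red] = (1/2)^10, and likewise for blue, so P[monochromatic] = 2·(1/2)^10 = 2^{1 − 10} = 1/512.
By linearity: E[X] = C(59, 5) · 2^{1 − 10} = 5006386 · 1/512 = 2503193/256.
Numerically: E[X] ≈ 9778.097656.

E[X] = C(59,5)·2^(1−C(5,2)) = 2503193/256 ≈ 9778.097656.


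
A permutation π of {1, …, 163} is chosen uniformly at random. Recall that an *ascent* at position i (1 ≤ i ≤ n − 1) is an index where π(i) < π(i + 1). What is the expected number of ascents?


Write X = Σ X_I over i = 1, …, 162, with X_I the indicator of one ascent.
There are 162 indicators.
For each fixed i, the pair (π(i), π(i+1)) is a uniformly random ordered pair of distinct values from {1, …, 163}; by symmetry P[π(i) < π(i+1)] = 1/2.
By linearity: E[X] = 162 · (1/2) = (163 − 1) · (1/2) = 81 ≈ 81.000000.

E[X] = 81 = 81.000000.


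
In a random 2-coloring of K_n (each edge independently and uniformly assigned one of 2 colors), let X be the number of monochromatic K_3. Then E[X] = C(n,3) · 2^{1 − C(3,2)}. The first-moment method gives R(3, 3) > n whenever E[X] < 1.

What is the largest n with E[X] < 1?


We need C(n, 3) · 2^{1 − 3} < 1, i.e. C(n, 3) < 2^{3 − 1} = 4.
Check values of n near the boundary:
  n = 3: C(3, 3) = 1; 1 < 4? YES
  n = 4: C(4, 3) = 4; 4 < 4? NO
  n = 5: C(5, 3) = 10; 10 < 4? NO
The largest n with C(n, 3) < 4 is n = 3 (where E[X] = 1/4 ≈ 0.2500). Hence R(3, 3) > 3, i.e. R(3, 3) ≥ 4.

Largest n = 3; hence R(3, 3) > 3.


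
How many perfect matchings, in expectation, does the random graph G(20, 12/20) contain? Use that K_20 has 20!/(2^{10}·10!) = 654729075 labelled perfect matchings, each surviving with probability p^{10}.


K_20 has 20!/(2^{10}·10!) = 654729075 labelled perfect matchings.
For each such perfect matching H, let X_H = 1 if all 10 edges of H are present in G. Then P[X_H = 1] = p^{10} = (3/5)^{10} = 59049/9765625.
By linearity of expectation: E[X] = Σ_H E[X_H] = 654729075 · p^{10} = 654729075 · 59049/9765625 = 1546443885987/390625.
Numerically: E[X] ≈ 3.9589e+06.

E[X] = 654729075 · (3/5)^{10} = 1546443885987/390625 ≈ 3.9589e+06.


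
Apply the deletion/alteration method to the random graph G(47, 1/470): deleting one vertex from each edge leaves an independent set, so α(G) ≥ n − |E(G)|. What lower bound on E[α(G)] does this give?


E[|E(G)|] = C(47, 2)·p = 1081 · (1/470) = 23/10.
E[α(G)] ≥ n − E[|E(G)|] = 47 − 23/10 = 447/10.
Numerically: ≈ 44.700.
(This is only a lower bound; the true E[α(G)] may be larger.)

E[α(G)] ≥ 447/10 ≈ 44.700.


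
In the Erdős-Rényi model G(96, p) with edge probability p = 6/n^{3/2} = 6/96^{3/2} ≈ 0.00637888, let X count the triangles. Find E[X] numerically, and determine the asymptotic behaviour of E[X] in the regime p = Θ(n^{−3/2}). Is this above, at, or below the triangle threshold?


Number of potential triangles: C(96, 3) = 142880.
Each occurs with probability p³ ≈ (0.00637888)³ ≈ 2.59557273e-07.
By linearity: E[X] = C(96, 3)·p³ ≈ 142880 · 2.59557273e-07 ≈ 0.037086.
Since α = 3/2 > 1, p = c/n^{3/2} = o(1/n) is below the triangle threshold p ~ 1/n. Asymptotically E[X] ~ (c³/6)·n^{3(1−α)} = (6³/6)·n^{-1.5} → 0, so by Markov's inequality G has no triangles w.h.p.

E[X] ≈ 0.037086; in regime p = Θ(1/n^{3/2}) E[X] tends to 0 (below the triangle threshold p ~ 1/n).


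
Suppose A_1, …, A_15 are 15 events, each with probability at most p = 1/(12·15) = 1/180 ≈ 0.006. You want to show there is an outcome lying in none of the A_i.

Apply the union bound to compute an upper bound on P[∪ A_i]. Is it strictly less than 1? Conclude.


Union bound: P[∪_{i=1}^{15} A_i] ≤ Σ_i P[A_i] ≤ 15·p = 15·(1/180) = 1/12.
Numerically: 1/12 ≈ 0.083.
Is 1/12 < 1? YES.
Since P[∪ A_i] ≤ 1/12 < 1, the complement has P[∩ A_i^c] ≥ 1 − 1/12 = 11/12 > 0, so some outcome avoids every A_i.

15·p = 1/12 ≈ 0.083; existence CERTIFIED by the union bound.


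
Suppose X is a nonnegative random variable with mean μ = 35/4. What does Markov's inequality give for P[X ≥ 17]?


μ = E[X] = 35/4, a = 17.
Markov: P[X ≥ 17] ≤ μ/a = (35/4)/17 = 35/68.
Numerically: ≈ 0.51471.
(Since a = 17 > μ = 8.75000, the bound 35/68 is < 1 and informative.)

P[X ≥ 17] ≤ 35/68 ≈ 0.51471.
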